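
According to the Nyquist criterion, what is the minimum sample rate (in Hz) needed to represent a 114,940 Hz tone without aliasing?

229,880 Hz

Minimum sample rate = 2 × 114,940 Hz = 229,880 Hz.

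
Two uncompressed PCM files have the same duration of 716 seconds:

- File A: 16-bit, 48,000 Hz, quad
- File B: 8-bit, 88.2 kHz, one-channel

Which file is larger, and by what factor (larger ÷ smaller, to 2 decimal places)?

File A: 48,000 × 2 × 4 = 384,000 bytes/s.
File B: 88,200 × 1 × 1 = 88,200 bytes/s.
File A is larger; ratio = 274,944,000 / 63,151,200 = 4.35.

File A, by a factor of 4.35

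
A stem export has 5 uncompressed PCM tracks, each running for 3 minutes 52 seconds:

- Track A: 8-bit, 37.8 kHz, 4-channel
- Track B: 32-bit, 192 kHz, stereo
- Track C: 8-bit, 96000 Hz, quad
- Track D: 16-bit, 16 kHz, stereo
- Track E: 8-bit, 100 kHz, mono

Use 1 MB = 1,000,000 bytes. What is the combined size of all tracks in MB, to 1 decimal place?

3 minutes 52 seconds = 232 s.
Track A: 37,800 × 232 × 1 × 4 = 35,078,400 bytes.
Track B: 192,000 × 232 × 4 × 2 = 356,352,000 bytes.
Track C: 96,000 × 232 × 1 × 4 = 89,088,000 bytes.
Track D: 16,000 × 232 × 2 × 2 = 14,848,000 bytes.
Track E: 100,000 × 232 × 1 × 1 = 23,200,000 bytes.
Total = 518,566,400 bytes = 518.6 MB.

518.6 MB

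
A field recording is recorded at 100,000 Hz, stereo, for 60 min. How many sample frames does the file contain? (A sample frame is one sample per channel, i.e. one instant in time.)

60 min = 3,600 s.
100,000 samples/s × 3,600 s = 360,000,000 frames.

360,000,000 sample frames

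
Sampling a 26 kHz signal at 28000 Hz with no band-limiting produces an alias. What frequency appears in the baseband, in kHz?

2 kHz

Nyquist = 28,000/2 = 14,000 Hz; 26,000 Hz exceeds it.
Alias = |26,000 − 1×28,000| = |26,000 − 28,000| = 2,000 Hz = 2 kHz.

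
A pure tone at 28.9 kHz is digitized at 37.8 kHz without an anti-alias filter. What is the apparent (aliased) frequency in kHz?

Nyquist = 37,800/2 = 18,900 Hz; 28,900 Hz exceeds it.
Alias = |28,900 − 1×37,800| = |28,900 − 37,800| = 8,900 Hz = 8.9 kHz.

8.9 kHz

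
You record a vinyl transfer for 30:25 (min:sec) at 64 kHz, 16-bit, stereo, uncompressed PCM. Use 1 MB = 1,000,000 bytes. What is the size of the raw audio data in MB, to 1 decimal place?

Duration = 30:25 (min:sec) = 1,825 s.
Bytes = 64,000 samples/s × 1,825 s × 2 bytes/sample × 2 ch = 467,200,000 bytes.
467,200,000 / 1,000,000 = 467.2 MB.

467.2 MB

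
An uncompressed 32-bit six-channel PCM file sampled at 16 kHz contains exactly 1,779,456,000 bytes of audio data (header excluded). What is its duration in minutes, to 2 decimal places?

Byte rate = 16,000 × 4 × 6 = 384,000 bytes/s.
Duration = 1,779,456,000 / 384,000 = 4,634 s.
4,634 s / 60 = 77.23 minutes.

77.23 minutes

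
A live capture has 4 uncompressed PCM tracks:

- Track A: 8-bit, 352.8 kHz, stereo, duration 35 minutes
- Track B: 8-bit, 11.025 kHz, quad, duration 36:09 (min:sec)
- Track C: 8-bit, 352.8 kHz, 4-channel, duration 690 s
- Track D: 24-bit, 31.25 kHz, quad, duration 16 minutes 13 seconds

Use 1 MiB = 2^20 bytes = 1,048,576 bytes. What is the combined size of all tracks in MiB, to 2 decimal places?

Track A: 35 minutes = 2,100 s; 352,800 × 2,100 × 1 × 2 = 1,481,760,000 bytes.
Track B: 36:09 (min:sec) = 2,169 s; 11,025 × 2,169 × 1 × 4 = 95,652,900 bytes.
Track C: 352,800 × 690 × 1 × 4 = 973,728,000 bytes.
Track D: 16 minutes 13 seconds = 973 s; 31,250 × 973 × 3 × 4 = 364,875,000 bytes.
Total = 2,916,015,900 bytes = 2780.93 MiB.

2780.93 MiB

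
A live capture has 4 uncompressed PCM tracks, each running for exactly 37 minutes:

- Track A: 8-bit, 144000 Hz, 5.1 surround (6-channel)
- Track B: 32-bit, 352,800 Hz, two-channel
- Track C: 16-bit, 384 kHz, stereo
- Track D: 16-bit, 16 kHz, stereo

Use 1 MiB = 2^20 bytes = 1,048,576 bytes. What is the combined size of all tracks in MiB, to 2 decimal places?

exactly 37 minutes = 2,220 s.
Track A: 144,000 × 2,220 × 1 × 6 = 1,918,080,000 bytes.
Track B: 352,800 × 2,220 × 4 × 2 = 6,265,728,000 bytes.
Track C: 384,000 × 2,220 × 2 × 2 = 3,409,920,000 bytes.
Track D: 16,000 × 2,220 × 2 × 2 = 142,080,000 bytes.
Total = 11,735,808,000 bytes = 11192.14 MiB.

11192.14 MiB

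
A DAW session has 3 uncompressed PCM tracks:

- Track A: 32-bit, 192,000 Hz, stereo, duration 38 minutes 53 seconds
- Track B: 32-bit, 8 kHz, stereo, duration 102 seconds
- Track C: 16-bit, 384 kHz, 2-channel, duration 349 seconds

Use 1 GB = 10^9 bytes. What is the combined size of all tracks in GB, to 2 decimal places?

Track A: 38 minutes 53 seconds = 2,333 s; 192,000 × 2,333 × 4 × 2 = 3,583,488,000 bytes.
Track B: 8,000 × 102 × 4 × 2 = 6,528,000 bytes.
Track C: 384,000 × 349 × 2 × 2 = 536,064,000 bytes.
Total = 4,126,080,000 bytes = 4.13 GB.

4.13 GB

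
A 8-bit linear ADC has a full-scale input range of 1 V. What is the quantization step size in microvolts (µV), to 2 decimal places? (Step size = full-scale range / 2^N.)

3906.25 µV

1 V / 2^8 = 1 / 256 V = 3906.25 µV.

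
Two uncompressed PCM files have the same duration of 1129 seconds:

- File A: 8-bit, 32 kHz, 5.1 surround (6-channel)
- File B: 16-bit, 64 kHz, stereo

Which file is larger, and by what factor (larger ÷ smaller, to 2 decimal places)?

File B, by a factor of 1.33

File A: 32,000 × 1 × 6 = 192,000 bytes/s.
File B: 64,000 × 2 × 2 = 256,000 bytes/s.
File B is larger; ratio = 289,024,000 / 216,768,000 = 1.33.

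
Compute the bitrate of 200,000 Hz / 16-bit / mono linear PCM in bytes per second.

Bit rate = 200,000 × 16 × 1 = 3,200,000 bits/s.
3,200,000 / 8 = 400,000 bytes/s.

400,000 bytes/s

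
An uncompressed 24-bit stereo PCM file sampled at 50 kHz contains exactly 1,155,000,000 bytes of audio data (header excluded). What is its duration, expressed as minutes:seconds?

Byte rate = 50,000 × 3 × 2 = 300,000 bytes/s.
Duration = 1,155,000,000 / 300,000 = 3,850 s.
3,850 s = 64:10.

64:10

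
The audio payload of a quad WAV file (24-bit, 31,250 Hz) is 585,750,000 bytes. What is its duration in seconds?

Byte rate = 31,250 × 3 × 4 = 375,000 bytes/s.
Duration = 585,750,000 / 375,000 = 1,562 s.

1,562 seconds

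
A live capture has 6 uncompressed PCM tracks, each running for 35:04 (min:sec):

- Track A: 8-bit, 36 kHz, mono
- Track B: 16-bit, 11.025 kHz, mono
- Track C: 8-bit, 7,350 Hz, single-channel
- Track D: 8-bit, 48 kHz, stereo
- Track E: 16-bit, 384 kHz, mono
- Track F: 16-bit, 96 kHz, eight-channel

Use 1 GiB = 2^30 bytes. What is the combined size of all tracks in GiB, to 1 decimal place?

35:04 (min:sec) = 2,104 s.
Track A: 36,000 × 2,104 × 1 × 1 = 75,744,000 bytes.
Track B: 11,025 × 2,104 × 2 × 1 = 46,393,200 bytes.
Track C: 7,350 × 2,104 × 1 × 1 = 15,464,400 bytes.
Track D: 48,000 × 2,104 × 1 × 2 = 201,984,000 bytes.
Track E: 384,000 × 2,104 × 2 × 1 = 1,615,872,000 bytes.
Track F: 96,000 × 2,104 × 2 × 8 = 3,231,744,000 bytes.
Total = 5,187,201,600 bytes = 4.8 GiB.

4.8 GiB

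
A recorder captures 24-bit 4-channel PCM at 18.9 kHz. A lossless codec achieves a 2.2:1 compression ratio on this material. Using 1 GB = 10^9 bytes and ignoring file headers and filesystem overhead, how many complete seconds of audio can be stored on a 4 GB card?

38,800 seconds

Uncompressed byte rate = 18,900 × 3 × 4 = 226,800 bytes/s.
After 2.2:1 compression, effective rate ≈ 103090.91 bytes/s.
Capacity = 4 × 1,000,000,000 = 4,000,000,000 bytes.
4,000,000,000 / effective rate ≈ 38800.71 s → 38,800 seconds.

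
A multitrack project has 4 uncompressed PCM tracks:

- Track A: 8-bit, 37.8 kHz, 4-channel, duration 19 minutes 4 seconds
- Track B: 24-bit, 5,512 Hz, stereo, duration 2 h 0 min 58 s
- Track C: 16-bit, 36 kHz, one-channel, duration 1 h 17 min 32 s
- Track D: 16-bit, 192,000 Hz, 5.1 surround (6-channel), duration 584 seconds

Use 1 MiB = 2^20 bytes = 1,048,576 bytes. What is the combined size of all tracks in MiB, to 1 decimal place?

Track A: 19 minutes 4 seconds = 1,144 s; 37,800 × 1,144 × 1 × 4 = 172,972,800 bytes.
Track B: 2 h 0 min 58 s = 7,258 s; 5,512 × 7,258 × 3 × 2 = 240,036,576 bytes.
Track C: 1 h 17 min 32 s = 4,652 s; 36,000 × 4,652 × 2 × 1 = 334,944,000 bytes.
Track D: 192,000 × 584 × 2 × 6 = 1,345,536,000 bytes.
Total = 2,093,489,376 bytes = 1996.5 MiB.

1996.5 MiB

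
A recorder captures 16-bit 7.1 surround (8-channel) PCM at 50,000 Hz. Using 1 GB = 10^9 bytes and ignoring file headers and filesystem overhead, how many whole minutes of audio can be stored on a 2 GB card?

41 minutes

Uncompressed byte rate = 50,000 × 2 × 8 = 800,000 bytes/s.
Capacity = 2 × 1,000,000,000 = 2,000,000,000 bytes.
2,000,000,000 / 800,000 ≈ 2500 s → 41 minutes.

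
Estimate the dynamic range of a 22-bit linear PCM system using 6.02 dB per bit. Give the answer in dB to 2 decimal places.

132.44 dB

22 × 6.02 = 132.44 dB.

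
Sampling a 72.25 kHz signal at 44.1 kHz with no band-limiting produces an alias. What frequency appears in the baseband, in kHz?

Nyquist = 44,100/2 = 22,050 Hz; 72,250 Hz exceeds it.
Alias = |72,250 − 2×44,100| = |72,250 − 88,200| = 15,950 Hz = 15.95 kHz.

15.95 kHz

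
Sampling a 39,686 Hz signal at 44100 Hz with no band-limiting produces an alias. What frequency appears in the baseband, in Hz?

4,414 Hz

Nyquist = 44,100/2 = 22,050 Hz; 39,686 Hz exceeds it.
Alias = |39,686 − 1×44,100| = |39,686 − 44,100| = 4,414 Hz.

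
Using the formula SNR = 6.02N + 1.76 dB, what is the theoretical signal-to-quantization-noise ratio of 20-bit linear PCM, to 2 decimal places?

122.16 dB

6.02 × 20 + 1.76 = 122.16 dB.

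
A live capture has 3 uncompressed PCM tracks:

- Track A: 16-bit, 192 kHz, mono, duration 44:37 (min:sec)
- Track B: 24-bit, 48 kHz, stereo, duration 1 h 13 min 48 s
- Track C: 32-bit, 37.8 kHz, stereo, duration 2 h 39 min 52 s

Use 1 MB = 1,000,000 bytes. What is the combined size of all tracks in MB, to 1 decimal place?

5203.9 MB

Track A: 44:37 (min:sec) = 2,677 s; 192,000 × 2,677 × 2 × 1 = 1,027,968,000 bytes.
Track B: 1 h 13 min 48 s = 4,428 s; 48,000 × 4,428 × 3 × 2 = 1,275,264,000 bytes.
Track C: 2 h 39 min 52 s = 9,592 s; 37,800 × 9,592 × 4 × 2 = 2,900,620,800 bytes.
Total = 5,203,852,800 bytes = 5203.9 MB.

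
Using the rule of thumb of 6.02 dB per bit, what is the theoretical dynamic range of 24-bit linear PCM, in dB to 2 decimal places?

144.48 dB

24 × 6.02 = 144.48 dB.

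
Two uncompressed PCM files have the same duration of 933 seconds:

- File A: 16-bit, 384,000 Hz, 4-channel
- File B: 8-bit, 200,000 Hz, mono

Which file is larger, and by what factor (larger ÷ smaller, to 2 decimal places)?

File A, by a factor of 15.36

File A: 384,000 × 2 × 4 = 3,072,000 bytes/s.
File B: 200,000 × 1 × 1 = 200,000 bytes/s.
File A is larger; ratio = 2,866,176,000 / 186,600,000 = 15.36.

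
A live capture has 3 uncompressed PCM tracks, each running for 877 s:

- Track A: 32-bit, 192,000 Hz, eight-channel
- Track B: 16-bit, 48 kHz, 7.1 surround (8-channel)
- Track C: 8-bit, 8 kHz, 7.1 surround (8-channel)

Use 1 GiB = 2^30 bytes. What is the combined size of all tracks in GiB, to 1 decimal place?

Track A: 192,000 × 877 × 4 × 8 = 5,388,288,000 bytes.
Track B: 48,000 × 877 × 2 × 8 = 673,536,000 bytes.
Track C: 8,000 × 877 × 1 × 8 = 56,128,000 bytes.
Total = 6,117,952,000 bytes = 5.7 GiB.

5.7 GiB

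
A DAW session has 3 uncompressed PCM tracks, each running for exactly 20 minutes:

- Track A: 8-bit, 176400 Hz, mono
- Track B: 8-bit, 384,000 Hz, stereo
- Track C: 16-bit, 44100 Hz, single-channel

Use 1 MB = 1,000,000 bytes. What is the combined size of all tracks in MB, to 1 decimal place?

exactly 20 minutes = 1,200 s.
Track A: 176,400 × 1,200 × 1 × 1 = 211,680,000 bytes.
Track B: 384,000 × 1,200 × 1 × 2 = 921,600,000 bytes.
Track C: 44,100 × 1,200 × 2 × 1 = 105,840,000 bytes.
Total = 1,239,120,000 bytes = 1239.1 MB.

1239.1 MB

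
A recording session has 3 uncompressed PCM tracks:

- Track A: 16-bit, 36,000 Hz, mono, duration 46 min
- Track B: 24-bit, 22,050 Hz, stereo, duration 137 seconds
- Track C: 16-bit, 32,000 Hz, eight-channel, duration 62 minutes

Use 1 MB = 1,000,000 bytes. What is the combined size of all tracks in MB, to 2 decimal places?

Track A: 46 min = 2,760 s; 36,000 × 2,760 × 2 × 1 = 198,720,000 bytes.
Track B: 22,050 × 137 × 3 × 2 = 18,125,100 bytes.
Track C: 62 minutes = 3,720 s; 32,000 × 3,720 × 2 × 8 = 1,904,640,000 bytes.
Total = 2,121,485,100 bytes = 2121.49 MB.

2121.49 MB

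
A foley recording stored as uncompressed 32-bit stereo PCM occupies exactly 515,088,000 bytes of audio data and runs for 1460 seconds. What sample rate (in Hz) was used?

Bytes = sample_rate × seconds × bytes_per_sample × channels.
sample_rate = 515,088,000 / (1,460 × 4 × 2) = 515,088,000 / 11,680 = 44,100 Hz.

44,100 Hz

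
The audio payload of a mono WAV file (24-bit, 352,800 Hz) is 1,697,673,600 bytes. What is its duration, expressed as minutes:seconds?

Byte rate = 352,800 × 3 × 1 = 1,058,400 bytes/s.
Duration = 1,697,673,600 / 1,058,400 = 1,604 s.
1,604 s = 26:44.

26:44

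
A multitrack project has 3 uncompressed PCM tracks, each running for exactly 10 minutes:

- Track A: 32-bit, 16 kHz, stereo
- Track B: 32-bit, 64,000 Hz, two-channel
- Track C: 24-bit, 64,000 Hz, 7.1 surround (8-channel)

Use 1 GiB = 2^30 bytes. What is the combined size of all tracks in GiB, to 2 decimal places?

1.22 GiB

exactly 10 minutes = 600 s.
Track A: 16,000 × 600 × 4 × 2 = 76,800,000 bytes.
Track B: 64,000 × 600 × 4 × 2 = 307,200,000 bytes.
Track C: 64,000 × 600 × 3 × 8 = 921,600,000 bytes.
Total = 1,305,600,000 bytes = 1.22 GiB.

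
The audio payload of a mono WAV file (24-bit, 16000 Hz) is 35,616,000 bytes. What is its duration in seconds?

742 seconds

Byte rate = 16,000 × 3 × 1 = 48,000 bytes/s.
Duration = 35,616,000 / 48,000 = 742 s.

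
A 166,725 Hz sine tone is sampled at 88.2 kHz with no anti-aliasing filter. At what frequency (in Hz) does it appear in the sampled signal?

Nyquist = 88,200/2 = 44,100 Hz; 166,725 Hz exceeds it.
Alias = |166,725 − 2×88,200| = |166,725 − 176,400| = 9,675 Hz.

9,675 Hz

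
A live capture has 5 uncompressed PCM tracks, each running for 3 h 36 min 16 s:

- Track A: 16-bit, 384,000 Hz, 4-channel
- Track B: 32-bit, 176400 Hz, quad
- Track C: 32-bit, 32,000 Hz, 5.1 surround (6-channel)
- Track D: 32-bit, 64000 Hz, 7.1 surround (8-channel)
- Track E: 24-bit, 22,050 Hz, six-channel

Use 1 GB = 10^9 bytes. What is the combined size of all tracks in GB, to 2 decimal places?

3 h 36 min 16 s = 12,976 s.
Track A: 384,000 × 12,976 × 2 × 4 = 39,862,272,000 bytes.
Track B: 176,400 × 12,976 × 4 × 4 = 36,623,462,400 bytes.
Track C: 32,000 × 12,976 × 4 × 6 = 9,965,568,000 bytes.
Track D: 64,000 × 12,976 × 4 × 8 = 26,574,848,000 bytes.
Track E: 22,050 × 12,976 × 3 × 6 = 5,150,174,400 bytes.
Total = 118,176,324,800 bytes = 118.18 GB.

118.18 GB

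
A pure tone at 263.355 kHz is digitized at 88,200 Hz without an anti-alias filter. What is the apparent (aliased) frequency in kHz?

1.245 kHz

Nyquist = 88,200/2 = 44,100 Hz; 263,355 Hz exceeds it.
Alias = |263,355 − 3×88,200| = |263,355 − 264,600| = 1,245 Hz = 1.245 kHz.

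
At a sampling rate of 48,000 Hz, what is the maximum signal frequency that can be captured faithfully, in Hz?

24,000 Hz

Nyquist frequency = sample rate / 2 = 48,000 / 2 = 24,000 Hz.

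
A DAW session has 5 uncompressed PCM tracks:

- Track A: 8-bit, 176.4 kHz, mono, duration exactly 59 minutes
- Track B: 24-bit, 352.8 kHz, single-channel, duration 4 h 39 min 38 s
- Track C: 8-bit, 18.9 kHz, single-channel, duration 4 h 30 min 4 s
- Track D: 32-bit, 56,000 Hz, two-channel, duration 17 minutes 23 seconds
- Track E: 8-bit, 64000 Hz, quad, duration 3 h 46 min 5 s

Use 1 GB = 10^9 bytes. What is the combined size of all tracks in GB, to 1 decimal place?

Track A: exactly 59 minutes = 3,540 s; 176,400 × 3,540 × 1 × 1 = 624,456,000 bytes.
Track B: 4 h 39 min 38 s = 16,778 s; 352,800 × 16,778 × 3 × 1 = 17,757,835,200 bytes.
Track C: 4 h 30 min 4 s = 16,204 s; 18,900 × 16,204 × 1 × 1 = 306,255,600 bytes.
Track D: 17 minutes 23 seconds = 1,043 s; 56,000 × 1,043 × 4 × 2 = 467,264,000 bytes.
Track E: 3 h 46 min 5 s = 13,565 s; 64,000 × 13,565 × 1 × 4 = 3,472,640,000 bytes.
Total = 22,628,450,800 bytes = 22.6 GB.

22.6 GB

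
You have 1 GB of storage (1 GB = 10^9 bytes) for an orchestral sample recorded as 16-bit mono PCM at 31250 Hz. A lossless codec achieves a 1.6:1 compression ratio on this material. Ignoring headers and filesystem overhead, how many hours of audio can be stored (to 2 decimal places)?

Uncompressed byte rate = 31,250 × 2 × 1 = 62,500 bytes/s.
After 1.6:1 compression, effective rate ≈ 39062.5 bytes/s.
Capacity = 1 × 1,000,000,000 = 1,000,000,000 bytes.
1,000,000,000 / effective rate ≈ 25600 s → 7.11 hours.

7.11 hours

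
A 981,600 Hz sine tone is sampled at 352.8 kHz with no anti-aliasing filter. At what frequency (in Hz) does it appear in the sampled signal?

76,800 Hz

Nyquist = 352,800/2 = 176,400 Hz; 981,600 Hz exceeds it.
Alias = |981,600 − 3×352,800| = |981,600 − 1,058,400| = 76,800 Hz.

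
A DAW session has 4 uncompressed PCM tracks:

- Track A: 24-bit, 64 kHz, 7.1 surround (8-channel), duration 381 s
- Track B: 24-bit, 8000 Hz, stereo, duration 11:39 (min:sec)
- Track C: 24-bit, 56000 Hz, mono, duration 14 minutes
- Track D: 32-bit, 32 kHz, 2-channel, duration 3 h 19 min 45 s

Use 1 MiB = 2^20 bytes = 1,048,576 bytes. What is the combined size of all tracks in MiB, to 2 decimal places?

Track A: 64,000 × 381 × 3 × 8 = 585,216,000 bytes.
Track B: 11:39 (min:sec) = 699 s; 8,000 × 699 × 3 × 2 = 33,552,000 bytes.
Track C: 14 minutes = 840 s; 56,000 × 840 × 3 × 1 = 141,120,000 bytes.
Track D: 3 h 19 min 45 s = 11,985 s; 32,000 × 11,985 × 4 × 2 = 3,068,160,000 bytes.
Total = 3,828,048,000 bytes = 3650.71 MiB.

3650.71 MiB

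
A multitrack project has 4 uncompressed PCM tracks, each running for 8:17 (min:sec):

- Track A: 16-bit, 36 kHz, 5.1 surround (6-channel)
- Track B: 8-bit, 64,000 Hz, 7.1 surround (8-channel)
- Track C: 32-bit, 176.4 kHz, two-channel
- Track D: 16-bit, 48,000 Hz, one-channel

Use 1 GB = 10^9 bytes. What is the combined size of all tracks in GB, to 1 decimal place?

1.2 GB

8:17 (min:sec) = 497 s.
Track A: 36,000 × 497 × 2 × 6 = 214,704,000 bytes.
Track B: 64,000 × 497 × 1 × 8 = 254,464,000 bytes.
Track C: 176,400 × 497 × 4 × 2 = 701,366,400 bytes.
Track D: 48,000 × 497 × 2 × 1 = 47,712,000 bytes.
Total = 1,218,246,400 bytes = 1.2 GB.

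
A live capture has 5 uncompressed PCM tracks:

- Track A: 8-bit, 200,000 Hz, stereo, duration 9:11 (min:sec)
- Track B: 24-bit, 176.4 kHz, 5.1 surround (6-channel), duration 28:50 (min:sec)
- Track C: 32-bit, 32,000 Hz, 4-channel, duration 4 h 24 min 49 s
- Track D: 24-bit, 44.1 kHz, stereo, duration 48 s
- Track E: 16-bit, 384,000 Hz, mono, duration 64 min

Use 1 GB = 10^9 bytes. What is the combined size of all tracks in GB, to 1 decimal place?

Track A: 9:11 (min:sec) = 551 s; 200,000 × 551 × 1 × 2 = 220,400,000 bytes.
Track B: 28:50 (min:sec) = 1,730 s; 176,400 × 1,730 × 3 × 6 = 5,493,096,000 bytes.
Track C: 4 h 24 min 49 s = 15,889 s; 32,000 × 15,889 × 4 × 4 = 8,135,168,000 bytes.
Track D: 44,100 × 48 × 3 × 2 = 12,700,800 bytes.
Track E: 64 min = 3,840 s; 384,000 × 3,840 × 2 × 1 = 2,949,120,000 bytes.
Total = 16,810,484,800 bytes = 16.8 GB.

16.8 GB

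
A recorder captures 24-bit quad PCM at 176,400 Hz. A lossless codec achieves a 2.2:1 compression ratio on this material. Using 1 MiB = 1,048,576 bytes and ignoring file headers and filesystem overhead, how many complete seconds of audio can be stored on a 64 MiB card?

69 seconds

Uncompressed byte rate = 176,400 × 3 × 4 = 2,116,800 bytes/s.
After 2.2:1 compression, effective rate ≈ 962181.82 bytes/s.
Capacity = 64 × 1,048,576 = 67,108,864 bytes.
67,108,864 / effective rate ≈ 69.75 s → 69 seconds.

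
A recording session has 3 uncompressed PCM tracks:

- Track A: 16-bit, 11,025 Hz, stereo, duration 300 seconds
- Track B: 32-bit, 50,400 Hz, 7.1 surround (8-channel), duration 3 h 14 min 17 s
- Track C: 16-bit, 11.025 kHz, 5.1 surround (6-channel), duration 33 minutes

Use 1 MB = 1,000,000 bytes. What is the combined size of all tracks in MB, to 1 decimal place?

Track A: 11,025 × 300 × 2 × 2 = 13,230,000 bytes.
Track B: 3 h 14 min 17 s = 11,657 s; 50,400 × 11,657 × 4 × 8 = 18,800,409,600 bytes.
Track C: 33 minutes = 1,980 s; 11,025 × 1,980 × 2 × 6 = 261,954,000 bytes.
Total = 19,075,593,600 bytes = 19075.6 MB.

19075.6 MB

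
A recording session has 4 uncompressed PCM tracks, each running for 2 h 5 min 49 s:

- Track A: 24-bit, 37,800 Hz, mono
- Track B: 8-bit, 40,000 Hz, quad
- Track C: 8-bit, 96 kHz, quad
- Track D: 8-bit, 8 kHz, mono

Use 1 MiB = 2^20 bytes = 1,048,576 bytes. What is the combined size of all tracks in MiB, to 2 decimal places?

4790.41 MiB

2 h 5 min 49 s = 7,549 s.
Track A: 37,800 × 7,549 × 3 × 1 = 856,056,600 bytes.
Track B: 40,000 × 7,549 × 1 × 4 = 1,207,840,000 bytes.
Track C: 96,000 × 7,549 × 1 × 4 = 2,898,816,000 bytes.
Track D: 8,000 × 7,549 × 1 × 1 = 60,392,000 bytes.
Total = 5,023,104,600 bytes = 4790.41 MiB.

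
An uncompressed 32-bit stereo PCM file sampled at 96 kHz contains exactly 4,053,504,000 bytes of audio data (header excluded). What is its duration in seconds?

Byte rate = 96,000 × 4 × 2 = 768,000 bytes/s.
Duration = 4,053,504,000 / 768,000 = 5,278 s.

5,278 seconds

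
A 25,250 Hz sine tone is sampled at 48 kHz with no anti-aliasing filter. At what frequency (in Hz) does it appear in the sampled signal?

Nyquist = 48,000/2 = 24,000 Hz; 25,250 Hz exceeds it.
Alias = |25,250 − 1×48,000| = |25,250 − 48,000| = 22,750 Hz.

22,750 Hz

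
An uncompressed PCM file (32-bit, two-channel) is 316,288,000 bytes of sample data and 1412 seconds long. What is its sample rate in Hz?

Bytes = sample_rate × seconds × bytes_per_sample × channels.
sample_rate = 316,288,000 / (1,412 × 4 × 2) = 316,288,000 / 11,296 = 28,000 Hz.

28,000 Hz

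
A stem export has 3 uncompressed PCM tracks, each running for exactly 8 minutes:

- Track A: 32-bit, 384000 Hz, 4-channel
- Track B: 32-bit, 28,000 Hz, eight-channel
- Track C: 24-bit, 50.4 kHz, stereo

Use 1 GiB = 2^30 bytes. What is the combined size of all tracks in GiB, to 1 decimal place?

3.3 GiB

exactly 8 minutes = 480 s.
Track A: 384,000 × 480 × 4 × 4 = 2,949,120,000 bytes.
Track B: 28,000 × 480 × 4 × 8 = 430,080,000 bytes.
Track C: 50,400 × 480 × 3 × 2 = 145,152,000 bytes.
Total = 3,524,352,000 bytes = 3.3 GiB.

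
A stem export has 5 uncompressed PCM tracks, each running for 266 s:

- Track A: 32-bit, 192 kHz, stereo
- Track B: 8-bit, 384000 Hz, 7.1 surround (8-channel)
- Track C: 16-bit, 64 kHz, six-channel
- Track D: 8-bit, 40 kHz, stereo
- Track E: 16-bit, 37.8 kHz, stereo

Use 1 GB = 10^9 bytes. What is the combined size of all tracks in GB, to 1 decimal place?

1.5 GB

Track A: 192,000 × 266 × 4 × 2 = 408,576,000 bytes.
Track B: 384,000 × 266 × 1 × 8 = 817,152,000 bytes.
Track C: 64,000 × 266 × 2 × 6 = 204,288,000 bytes.
Track D: 40,000 × 266 × 1 × 2 = 21,280,000 bytes.
Track E: 37,800 × 266 × 2 × 2 = 40,219,200 bytes.
Total = 1,491,515,200 bytes = 1.5 GB.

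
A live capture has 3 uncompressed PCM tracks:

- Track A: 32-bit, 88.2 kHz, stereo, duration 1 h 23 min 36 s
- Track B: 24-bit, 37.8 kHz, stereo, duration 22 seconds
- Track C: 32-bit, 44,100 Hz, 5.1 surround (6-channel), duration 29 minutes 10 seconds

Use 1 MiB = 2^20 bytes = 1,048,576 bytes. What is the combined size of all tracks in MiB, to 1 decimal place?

Track A: 1 h 23 min 36 s = 5,016 s; 88,200 × 5,016 × 4 × 2 = 3,539,289,600 bytes.
Track B: 37,800 × 22 × 3 × 2 = 4,989,600 bytes.
Track C: 29 minutes 10 seconds = 1,750 s; 44,100 × 1,750 × 4 × 6 = 1,852,200,000 bytes.
Total = 5,396,479,200 bytes = 5146.5 MiB.

5146.5 MiB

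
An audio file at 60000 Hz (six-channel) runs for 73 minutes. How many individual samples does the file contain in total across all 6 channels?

73 minutes = 4,380 s.
60,000 × 4,380 s × 6 ch = 1,576,800,000 samples.

1,576,800,000 samples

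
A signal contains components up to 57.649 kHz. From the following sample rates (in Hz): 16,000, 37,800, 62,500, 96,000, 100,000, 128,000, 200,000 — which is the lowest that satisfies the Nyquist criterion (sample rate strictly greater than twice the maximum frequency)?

128,000 Hz

Need sample rate > 2 × 57,649 = 115,298 Hz.
Lowest listed rate above 115,298 Hz is 128,000 Hz.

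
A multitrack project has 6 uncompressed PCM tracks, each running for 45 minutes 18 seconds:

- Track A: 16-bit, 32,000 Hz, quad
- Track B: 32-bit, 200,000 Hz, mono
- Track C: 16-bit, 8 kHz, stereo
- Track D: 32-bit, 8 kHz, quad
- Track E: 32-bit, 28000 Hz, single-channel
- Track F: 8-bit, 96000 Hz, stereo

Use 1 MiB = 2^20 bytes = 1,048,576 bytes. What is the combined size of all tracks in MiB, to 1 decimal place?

3940.0 MiB

45 minutes 18 seconds = 2,718 s.
Track A: 32,000 × 2,718 × 2 × 4 = 695,808,000 bytes.
Track B: 200,000 × 2,718 × 4 × 1 = 2,174,400,000 bytes.
Track C: 8,000 × 2,718 × 2 × 2 = 86,976,000 bytes.
Track D: 8,000 × 2,718 × 4 × 4 = 347,904,000 bytes.
Track E: 28,000 × 2,718 × 4 × 1 = 304,416,000 bytes.
Track F: 96,000 × 2,718 × 1 × 2 = 521,856,000 bytes.
Total = 4,131,360,000 bytes = 3940.0 MiB.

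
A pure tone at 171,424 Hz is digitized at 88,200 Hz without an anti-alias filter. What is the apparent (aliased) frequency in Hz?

4,976 Hz

Nyquist = 88,200/2 = 44,100 Hz; 171,424 Hz exceeds it.
Alias = |171,424 − 2×88,200| = |171,424 − 176,400| = 4,976 Hz.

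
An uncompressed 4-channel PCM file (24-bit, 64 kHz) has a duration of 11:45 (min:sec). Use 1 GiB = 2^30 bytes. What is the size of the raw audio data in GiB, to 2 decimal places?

Duration = 11:45 (min:sec) = 705 s.
Bytes = 64,000 samples/s × 705 s × 3 bytes/sample × 4 ch = 541,440,000 bytes.
541,440,000 / 1,073,741,824 = 0.50 GiB.

0.50 GiB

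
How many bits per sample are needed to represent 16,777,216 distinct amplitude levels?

24 bits

log2(16,777,216) = 24.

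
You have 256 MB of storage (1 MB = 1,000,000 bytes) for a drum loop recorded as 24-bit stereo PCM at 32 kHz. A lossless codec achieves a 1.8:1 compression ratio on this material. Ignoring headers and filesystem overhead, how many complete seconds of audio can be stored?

2,400 seconds

Uncompressed byte rate = 32,000 × 3 × 2 = 192,000 bytes/s.
After 1.8:1 compression, effective rate ≈ 106666.67 bytes/s.
Capacity = 256 × 1,000,000 = 256,000,000 bytes.
256,000,000 / effective rate ≈ 2400 s → 2,400 seconds.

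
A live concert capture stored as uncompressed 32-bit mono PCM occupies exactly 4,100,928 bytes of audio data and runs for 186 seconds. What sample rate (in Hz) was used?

5,512 Hz

Bytes = sample_rate × seconds × bytes_per_sample × channels.
sample_rate = 4,100,928 / (186 × 4 × 1) = 4,100,928 / 744 = 5,512 Hz.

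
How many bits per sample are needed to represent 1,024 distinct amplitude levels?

10 bits

log2(1,024) = 10.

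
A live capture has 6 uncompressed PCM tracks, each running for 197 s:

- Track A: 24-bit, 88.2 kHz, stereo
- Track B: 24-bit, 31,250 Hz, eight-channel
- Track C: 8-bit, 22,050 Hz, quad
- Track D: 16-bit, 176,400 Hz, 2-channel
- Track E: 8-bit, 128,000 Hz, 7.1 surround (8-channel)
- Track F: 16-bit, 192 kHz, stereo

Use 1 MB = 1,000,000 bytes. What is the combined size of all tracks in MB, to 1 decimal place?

Track A: 88,200 × 197 × 3 × 2 = 104,252,400 bytes.
Track B: 31,250 × 197 × 3 × 8 = 147,750,000 bytes.
Track C: 22,050 × 197 × 1 × 4 = 17,375,400 bytes.
Track D: 176,400 × 197 × 2 × 2 = 139,003,200 bytes.
Track E: 128,000 × 197 × 1 × 8 = 201,728,000 bytes.
Track F: 192,000 × 197 × 2 × 2 = 151,296,000 bytes.
Total = 761,405,000 bytes = 761.4 MB.

761.4 MB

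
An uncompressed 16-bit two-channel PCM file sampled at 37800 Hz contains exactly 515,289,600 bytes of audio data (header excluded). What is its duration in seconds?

3,408 seconds

Byte rate = 37,800 × 2 × 2 = 151,200 bytes/s.
Duration = 515,289,600 / 151,200 = 3,408 s.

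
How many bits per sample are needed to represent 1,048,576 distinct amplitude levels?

20 bits

log2(1,048,576) = 20.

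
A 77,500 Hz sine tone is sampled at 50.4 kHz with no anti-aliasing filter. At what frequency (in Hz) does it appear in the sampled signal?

Nyquist = 50,400/2 = 25,200 Hz; 77,500 Hz exceeds it.
Alias = |77,500 − 2×50,400| = |77,500 − 100,800| = 23,300 Hz.

23,300 Hz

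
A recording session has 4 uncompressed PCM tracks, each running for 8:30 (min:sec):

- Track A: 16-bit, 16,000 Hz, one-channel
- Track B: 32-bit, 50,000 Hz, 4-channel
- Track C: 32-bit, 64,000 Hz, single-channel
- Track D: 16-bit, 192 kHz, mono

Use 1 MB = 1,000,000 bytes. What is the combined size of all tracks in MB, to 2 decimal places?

750.72 MB

8:30 (min:sec) = 510 s.
Track A: 16,000 × 510 × 2 × 1 = 16,320,000 bytes.
Track B: 50,000 × 510 × 4 × 4 = 408,000,000 bytes.
Track C: 64,000 × 510 × 4 × 1 = 130,560,000 bytes.
Track D: 192,000 × 510 × 2 × 1 = 195,840,000 bytes.
Total = 750,720,000 bytes = 750.72 MB.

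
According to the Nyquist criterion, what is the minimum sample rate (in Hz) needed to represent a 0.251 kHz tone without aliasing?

502 Hz

Minimum sample rate = 2 × 251 Hz = 502 Hz.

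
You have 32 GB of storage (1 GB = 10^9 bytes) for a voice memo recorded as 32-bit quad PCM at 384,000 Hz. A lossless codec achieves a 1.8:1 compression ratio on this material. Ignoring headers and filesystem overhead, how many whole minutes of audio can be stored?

Uncompressed byte rate = 384,000 × 4 × 4 = 6,144,000 bytes/s.
After 1.8:1 compression, effective rate ≈ 3413333.33 bytes/s.
Capacity = 32 × 1,000,000,000 = 32,000,000,000 bytes.
32,000,000,000 / effective rate ≈ 9375 s → 156 minutes.

156 minutes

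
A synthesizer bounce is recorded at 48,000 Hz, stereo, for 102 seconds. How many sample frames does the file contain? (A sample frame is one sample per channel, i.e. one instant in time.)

4,896,000 sample frames

48,000 samples/s × 102 s = 4,896,000 frames.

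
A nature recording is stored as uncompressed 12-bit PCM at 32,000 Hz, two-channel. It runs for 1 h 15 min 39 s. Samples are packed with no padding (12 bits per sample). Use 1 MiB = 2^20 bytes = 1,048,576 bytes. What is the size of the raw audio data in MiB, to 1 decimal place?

415.6 MiB

Duration = 1 h 15 min 39 s = 4,539 s.
Bits = 32,000 × 4,539 × 12 × 2 = 3,485,952,000 bits = 435,744,000 bytes.
435,744,000 / 1,048,576 = 415.6 MiB.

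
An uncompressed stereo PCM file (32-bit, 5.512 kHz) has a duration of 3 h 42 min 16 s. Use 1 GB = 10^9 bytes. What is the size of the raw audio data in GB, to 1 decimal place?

0.6 GB

Duration = 3 h 42 min 16 s = 13,336 s.
Bytes = 5,512 samples/s × 13,336 s × 4 bytes/sample × 2 ch = 588,064,256 bytes.
588,064,256 / 1,000,000,000 = 0.6 GB.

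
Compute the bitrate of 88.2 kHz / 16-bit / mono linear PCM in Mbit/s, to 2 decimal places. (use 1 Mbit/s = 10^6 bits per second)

Bit rate = 88,200 × 16 × 1 = 1,411,200 bits/s.
= 1.41 Mbit/s.

1.41 Mbit/s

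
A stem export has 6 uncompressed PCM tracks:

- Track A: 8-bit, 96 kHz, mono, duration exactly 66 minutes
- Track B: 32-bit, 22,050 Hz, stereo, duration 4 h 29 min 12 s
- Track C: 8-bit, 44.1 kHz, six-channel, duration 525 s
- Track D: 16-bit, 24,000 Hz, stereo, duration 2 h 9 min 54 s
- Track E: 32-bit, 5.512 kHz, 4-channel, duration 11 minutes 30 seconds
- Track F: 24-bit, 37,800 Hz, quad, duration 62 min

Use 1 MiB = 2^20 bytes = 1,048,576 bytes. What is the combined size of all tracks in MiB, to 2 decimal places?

Track A: exactly 66 minutes = 3,960 s; 96,000 × 3,960 × 1 × 1 = 380,160,000 bytes.
Track B: 4 h 29 min 12 s = 16,152 s; 22,050 × 16,152 × 4 × 2 = 2,849,212,800 bytes.
Track C: 44,100 × 525 × 1 × 6 = 138,915,000 bytes.
Track D: 2 h 9 min 54 s = 7,794 s; 24,000 × 7,794 × 2 × 2 = 748,224,000 bytes.
Track E: 11 minutes 30 seconds = 690 s; 5,512 × 690 × 4 × 4 = 60,852,480 bytes.
Track F: 62 min = 3,720 s; 37,800 × 3,720 × 3 × 4 = 1,687,392,000 bytes.
Total = 5,864,756,280 bytes = 5593.07 MiB.

5593.07 MiB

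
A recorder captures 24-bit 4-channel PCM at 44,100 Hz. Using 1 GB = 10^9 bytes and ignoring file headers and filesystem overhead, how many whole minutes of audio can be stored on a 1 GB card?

31 minutes

Uncompressed byte rate = 44,100 × 3 × 4 = 529,200 bytes/s.
Capacity = 1 × 1,000,000,000 = 1,000,000,000 bytes.
1,000,000,000 / 529,200 ≈ 1889.64 s → 31 minutes.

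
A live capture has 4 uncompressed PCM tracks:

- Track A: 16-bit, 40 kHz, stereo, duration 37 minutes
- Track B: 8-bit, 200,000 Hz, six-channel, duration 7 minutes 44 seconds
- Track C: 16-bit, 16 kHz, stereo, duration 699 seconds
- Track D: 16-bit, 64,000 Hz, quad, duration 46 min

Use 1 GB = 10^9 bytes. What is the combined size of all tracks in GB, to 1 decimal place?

Track A: 37 minutes = 2,220 s; 40,000 × 2,220 × 2 × 2 = 355,200,000 bytes.
Track B: 7 minutes 44 seconds = 464 s; 200,000 × 464 × 1 × 6 = 556,800,000 bytes.
Track C: 16,000 × 699 × 2 × 2 = 44,736,000 bytes.
Track D: 46 min = 2,760 s; 64,000 × 2,760 × 2 × 4 = 1,413,120,000 bytes.
Total = 2,369,856,000 bytes = 2.4 GB.

2.4 GB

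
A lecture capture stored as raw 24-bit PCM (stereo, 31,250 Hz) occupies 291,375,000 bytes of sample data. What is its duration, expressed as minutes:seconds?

25:54

Byte rate = 31,250 × 3 × 2 = 187,500 bytes/s.
Duration = 291,375,000 / 187,500 = 1,554 s.
1,554 s = 25:54.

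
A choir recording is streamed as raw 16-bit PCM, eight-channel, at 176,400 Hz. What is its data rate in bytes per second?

Bit rate = 176,400 × 16 × 8 = 22,579,200 bits/s.
22,579,200 / 8 = 2,822,400 bytes/s.

2,822,400 bytes/s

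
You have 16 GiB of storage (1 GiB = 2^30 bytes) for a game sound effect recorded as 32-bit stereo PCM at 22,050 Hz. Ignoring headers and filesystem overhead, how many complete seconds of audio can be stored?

97,391 seconds

Uncompressed byte rate = 22,050 × 4 × 2 = 176,400 bytes/s.
Capacity = 16 × 1,073,741,824 = 17,179,869,184 bytes.
17,179,869,184 / 176,400 ≈ 97391.55 s → 97,391 seconds.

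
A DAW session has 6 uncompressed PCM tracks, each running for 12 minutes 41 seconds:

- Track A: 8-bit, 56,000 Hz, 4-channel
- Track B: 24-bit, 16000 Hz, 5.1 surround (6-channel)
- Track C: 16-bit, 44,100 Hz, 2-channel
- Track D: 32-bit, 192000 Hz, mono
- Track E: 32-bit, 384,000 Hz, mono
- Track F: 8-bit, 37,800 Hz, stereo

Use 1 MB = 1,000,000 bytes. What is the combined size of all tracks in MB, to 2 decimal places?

2334.75 MB

12 minutes 41 seconds = 761 s.
Track A: 56,000 × 761 × 1 × 4 = 170,464,000 bytes.
Track B: 16,000 × 761 × 3 × 6 = 219,168,000 bytes.
Track C: 44,100 × 761 × 2 × 2 = 134,240,400 bytes.
Track D: 192,000 × 761 × 4 × 1 = 584,448,000 bytes.
Track E: 384,000 × 761 × 4 × 1 = 1,168,896,000 bytes.
Track F: 37,800 × 761 × 1 × 2 = 57,531,600 bytes.
Total = 2,334,748,000 bytes = 2334.75 MB.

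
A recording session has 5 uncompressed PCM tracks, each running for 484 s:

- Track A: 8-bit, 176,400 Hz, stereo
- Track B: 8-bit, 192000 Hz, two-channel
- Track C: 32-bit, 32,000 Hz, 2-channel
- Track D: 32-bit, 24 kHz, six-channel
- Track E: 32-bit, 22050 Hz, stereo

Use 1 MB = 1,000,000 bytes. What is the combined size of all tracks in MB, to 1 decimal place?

Track A: 176,400 × 484 × 1 × 2 = 170,755,200 bytes.
Track B: 192,000 × 484 × 1 × 2 = 185,856,000 bytes.
Track C: 32,000 × 484 × 4 × 2 = 123,904,000 bytes.
Track D: 24,000 × 484 × 4 × 6 = 278,784,000 bytes.
Track E: 22,050 × 484 × 4 × 2 = 85,377,600 bytes.
Total = 844,676,800 bytes = 844.7 MB.

844.7 MB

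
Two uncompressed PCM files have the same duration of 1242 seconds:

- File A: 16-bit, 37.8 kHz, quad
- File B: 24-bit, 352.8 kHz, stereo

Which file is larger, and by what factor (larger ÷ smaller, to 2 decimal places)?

File B, by a factor of 7.00

File A: 37,800 × 2 × 4 = 302,400 bytes/s.
File B: 352,800 × 3 × 2 = 2,116,800 bytes/s.
File B is larger; ratio = 2,629,065,600 / 375,580,800 = 7.00.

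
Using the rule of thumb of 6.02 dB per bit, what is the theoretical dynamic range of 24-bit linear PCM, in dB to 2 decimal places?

24 × 6.02 = 144.48 dB.

144.48 dB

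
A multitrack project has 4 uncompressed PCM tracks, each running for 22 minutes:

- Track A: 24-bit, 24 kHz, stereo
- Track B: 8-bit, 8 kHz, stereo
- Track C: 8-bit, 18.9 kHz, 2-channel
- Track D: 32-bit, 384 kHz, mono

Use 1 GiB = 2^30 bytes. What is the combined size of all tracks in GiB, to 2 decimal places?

22 minutes = 1,320 s.
Track A: 24,000 × 1,320 × 3 × 2 = 190,080,000 bytes.
Track B: 8,000 × 1,320 × 1 × 2 = 21,120,000 bytes.
Track C: 18,900 × 1,320 × 1 × 2 = 49,896,000 bytes.
Track D: 384,000 × 1,320 × 4 × 1 = 2,027,520,000 bytes.
Total = 2,288,616,000 bytes = 2.13 GiB.

2.13 GiB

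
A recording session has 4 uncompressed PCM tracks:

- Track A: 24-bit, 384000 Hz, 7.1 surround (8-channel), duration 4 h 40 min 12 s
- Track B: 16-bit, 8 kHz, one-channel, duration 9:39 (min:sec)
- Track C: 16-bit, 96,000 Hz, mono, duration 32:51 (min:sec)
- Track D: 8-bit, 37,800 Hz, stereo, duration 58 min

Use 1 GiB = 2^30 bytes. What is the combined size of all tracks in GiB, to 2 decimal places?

Track A: 4 h 40 min 12 s = 16,812 s; 384,000 × 16,812 × 3 × 8 = 154,939,392,000 bytes.
Track B: 9:39 (min:sec) = 579 s; 8,000 × 579 × 2 × 1 = 9,264,000 bytes.
Track C: 32:51 (min:sec) = 1,971 s; 96,000 × 1,971 × 2 × 1 = 378,432,000 bytes.
Track D: 58 min = 3,480 s; 37,800 × 3,480 × 1 × 2 = 263,088,000 bytes.
Total = 155,590,176,000 bytes = 144.90 GiB.

144.90 GiB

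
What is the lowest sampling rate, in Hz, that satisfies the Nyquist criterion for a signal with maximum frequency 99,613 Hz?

Minimum sample rate = 2 × 99,613 Hz = 199,226 Hz.

199,226 Hz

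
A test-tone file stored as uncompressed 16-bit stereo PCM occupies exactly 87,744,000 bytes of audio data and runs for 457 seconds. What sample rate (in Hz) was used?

48,000 Hz

Bytes = sample_rate × seconds × bytes_per_sample × channels.
sample_rate = 87,744,000 / (457 × 2 × 2) = 87,744,000 / 1,828 = 48,000 Hz.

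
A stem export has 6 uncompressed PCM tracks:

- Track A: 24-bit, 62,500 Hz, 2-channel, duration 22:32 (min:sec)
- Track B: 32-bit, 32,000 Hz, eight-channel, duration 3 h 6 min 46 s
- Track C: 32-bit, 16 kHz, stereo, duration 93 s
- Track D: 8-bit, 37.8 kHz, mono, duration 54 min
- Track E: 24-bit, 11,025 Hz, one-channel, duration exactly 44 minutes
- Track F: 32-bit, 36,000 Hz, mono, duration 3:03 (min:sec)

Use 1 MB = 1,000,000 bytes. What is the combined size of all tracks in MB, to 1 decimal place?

12230.0 MB

Track A: 22:32 (min:sec) = 1,352 s; 62,500 × 1,352 × 3 × 2 = 507,000,000 bytes.
Track B: 3 h 6 min 46 s = 11,206 s; 32,000 × 11,206 × 4 × 8 = 11,474,944,000 bytes.
Track C: 16,000 × 93 × 4 × 2 = 11,904,000 bytes.
Track D: 54 min = 3,240 s; 37,800 × 3,240 × 1 × 1 = 122,472,000 bytes.
Track E: exactly 44 minutes = 2,640 s; 11,025 × 2,640 × 3 × 1 = 87,318,000 bytes.
Track F: 3:03 (min:sec) = 183 s; 36,000 × 183 × 4 × 1 = 26,352,000 bytes.
Total = 12,229,990,000 bytes = 12230.0 MB.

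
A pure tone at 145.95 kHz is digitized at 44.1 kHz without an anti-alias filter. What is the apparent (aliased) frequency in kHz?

Nyquist = 44,100/2 = 22,050 Hz; 145,950 Hz exceeds it.
Alias = |145,950 − 3×44,100| = |145,950 − 132,300| = 13,650 Hz = 13.65 kHz.

13.65 kHz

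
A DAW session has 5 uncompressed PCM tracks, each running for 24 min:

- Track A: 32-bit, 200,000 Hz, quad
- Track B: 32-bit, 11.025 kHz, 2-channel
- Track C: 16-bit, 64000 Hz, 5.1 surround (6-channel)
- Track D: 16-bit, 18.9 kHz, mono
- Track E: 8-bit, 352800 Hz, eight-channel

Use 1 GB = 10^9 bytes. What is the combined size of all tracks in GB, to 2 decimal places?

9.96 GB

24 min = 1,440 s.
Track A: 200,000 × 1,440 × 4 × 4 = 4,608,000,000 bytes.
Track B: 11,025 × 1,440 × 4 × 2 = 127,008,000 bytes.
Track C: 64,000 × 1,440 × 2 × 6 = 1,105,920,000 bytes.
Track D: 18,900 × 1,440 × 2 × 1 = 54,432,000 bytes.
Track E: 352,800 × 1,440 × 1 × 8 = 4,064,256,000 bytes.
Total = 9,959,616,000 bytes = 9.96 GB.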